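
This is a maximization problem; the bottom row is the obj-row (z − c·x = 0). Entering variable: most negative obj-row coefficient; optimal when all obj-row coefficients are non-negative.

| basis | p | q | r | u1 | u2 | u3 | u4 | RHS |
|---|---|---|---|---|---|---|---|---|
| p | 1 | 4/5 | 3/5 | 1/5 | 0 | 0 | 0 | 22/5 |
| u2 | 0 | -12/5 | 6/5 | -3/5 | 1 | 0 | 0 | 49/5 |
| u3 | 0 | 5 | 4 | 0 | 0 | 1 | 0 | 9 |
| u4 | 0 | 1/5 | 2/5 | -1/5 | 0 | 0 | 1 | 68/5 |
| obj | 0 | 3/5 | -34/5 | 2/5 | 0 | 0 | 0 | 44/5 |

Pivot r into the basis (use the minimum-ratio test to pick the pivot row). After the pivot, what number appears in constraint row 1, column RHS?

Ratio test on column r — row 1: (22/5)/(3/5) = 22/3; row 2: (49/5)/(6/5) = 49/6; row 3: 9/4 = 9/4; row 4: (68/5)/(2/5) = 34. Minimum is 9/4 at row 3 (u3 leaves); pivot element 4.
Divide row 3 by 4; eliminate column r from the other rows.
Row 1 update in column RHS: 22/5 − (3/5)·(9/4) = 61/20.

61/20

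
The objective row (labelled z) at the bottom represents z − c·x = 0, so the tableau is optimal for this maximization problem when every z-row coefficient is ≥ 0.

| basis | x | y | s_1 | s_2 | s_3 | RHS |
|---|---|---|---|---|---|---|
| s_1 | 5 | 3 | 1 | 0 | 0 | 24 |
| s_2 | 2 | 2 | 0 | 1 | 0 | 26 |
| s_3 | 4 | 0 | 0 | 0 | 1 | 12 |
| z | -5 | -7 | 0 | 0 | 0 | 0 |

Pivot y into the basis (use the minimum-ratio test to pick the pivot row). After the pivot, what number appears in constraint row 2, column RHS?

10

Ratio test on column y — row 1: 24/3 = 8; row 2: 26/2 = 13; row 3: entry 0 ≤ 0. Minimum is 8 at row 1 (s_1 leaves); pivot element 3.
Divide row 1 by 3; eliminate column y from the other rows.
Row 2 update in column RHS: 26 − 2·8 = 10.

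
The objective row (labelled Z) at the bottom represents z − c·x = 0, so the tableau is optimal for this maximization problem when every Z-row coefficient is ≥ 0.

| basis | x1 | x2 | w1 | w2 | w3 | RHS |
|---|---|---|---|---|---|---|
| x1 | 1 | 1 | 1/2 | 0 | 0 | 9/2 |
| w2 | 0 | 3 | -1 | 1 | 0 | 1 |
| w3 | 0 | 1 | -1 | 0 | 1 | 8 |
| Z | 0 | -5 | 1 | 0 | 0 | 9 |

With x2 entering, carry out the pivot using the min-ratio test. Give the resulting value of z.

Ratio test on column x2 — row 1: (9/2)/1 = 9/2; row 2: 1/3 = 1/3; row 3: 8/1 = 8. Minimum is 1/3 at row 2 (w2 leaves); pivot element 3.
Pivot on row 2; the Z-row RHS becomes 9 − (-5)·(1/3) = 32/3.

32/3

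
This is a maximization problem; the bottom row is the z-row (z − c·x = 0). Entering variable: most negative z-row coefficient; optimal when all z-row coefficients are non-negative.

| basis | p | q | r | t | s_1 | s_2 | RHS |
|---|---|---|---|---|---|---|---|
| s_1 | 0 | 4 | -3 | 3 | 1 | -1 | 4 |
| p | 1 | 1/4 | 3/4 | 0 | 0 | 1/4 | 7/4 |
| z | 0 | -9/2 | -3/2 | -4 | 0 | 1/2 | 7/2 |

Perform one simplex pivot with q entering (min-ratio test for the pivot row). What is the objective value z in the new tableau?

8

Ratio test on column q — row 1: 4/4 = 1; row 2: (7/4)/(1/4) = 7. Minimum is 1 at row 1 (s_1 leaves); pivot element 4.
Pivot on row 1; the z-row RHS becomes 7/2 − (-9/2)·1 = 8.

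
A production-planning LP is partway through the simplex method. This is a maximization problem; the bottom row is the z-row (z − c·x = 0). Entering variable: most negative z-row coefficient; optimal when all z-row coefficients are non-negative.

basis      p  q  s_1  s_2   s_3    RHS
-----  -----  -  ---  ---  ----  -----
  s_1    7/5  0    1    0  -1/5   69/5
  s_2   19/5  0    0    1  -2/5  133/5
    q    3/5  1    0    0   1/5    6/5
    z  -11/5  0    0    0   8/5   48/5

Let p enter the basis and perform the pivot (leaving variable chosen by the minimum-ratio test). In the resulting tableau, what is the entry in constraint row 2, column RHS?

Ratio test on column p — row 1: (69/5)/(7/5) = 69/7; row 2: (133/5)/(19/5) = 7; row 3: (6/5)/(3/5) = 2. Minimum is 2 at row 3 (q leaves); pivot element 3/5.
Divide row 3 by 3/5; eliminate column p from the other rows.
Row 2 update in column RHS: 133/5 − (19/5)·2 = 19.

19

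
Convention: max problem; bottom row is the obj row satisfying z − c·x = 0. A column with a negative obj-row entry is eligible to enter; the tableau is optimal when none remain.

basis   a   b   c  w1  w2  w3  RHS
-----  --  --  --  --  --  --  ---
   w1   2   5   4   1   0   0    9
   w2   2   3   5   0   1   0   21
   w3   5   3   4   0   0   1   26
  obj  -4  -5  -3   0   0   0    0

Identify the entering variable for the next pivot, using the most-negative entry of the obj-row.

b

Negative obj-row entries: a: -4, b: -5, c: -3.
The most negative is -5 in column b, so b enters.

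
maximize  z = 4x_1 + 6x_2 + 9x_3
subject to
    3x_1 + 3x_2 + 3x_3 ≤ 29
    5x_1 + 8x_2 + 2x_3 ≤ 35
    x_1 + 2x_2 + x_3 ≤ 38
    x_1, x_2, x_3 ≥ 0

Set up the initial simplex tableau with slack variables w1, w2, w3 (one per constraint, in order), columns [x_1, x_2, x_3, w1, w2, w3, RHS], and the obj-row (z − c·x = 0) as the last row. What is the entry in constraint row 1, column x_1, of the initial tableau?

Constraint 1 has coefficient 3 on x_1.

3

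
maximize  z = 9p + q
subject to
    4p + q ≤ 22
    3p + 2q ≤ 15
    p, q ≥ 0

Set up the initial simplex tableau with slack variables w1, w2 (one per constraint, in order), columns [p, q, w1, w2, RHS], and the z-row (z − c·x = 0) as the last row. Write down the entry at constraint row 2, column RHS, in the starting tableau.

15

The RHS of constraint 2 is b_2 = 15.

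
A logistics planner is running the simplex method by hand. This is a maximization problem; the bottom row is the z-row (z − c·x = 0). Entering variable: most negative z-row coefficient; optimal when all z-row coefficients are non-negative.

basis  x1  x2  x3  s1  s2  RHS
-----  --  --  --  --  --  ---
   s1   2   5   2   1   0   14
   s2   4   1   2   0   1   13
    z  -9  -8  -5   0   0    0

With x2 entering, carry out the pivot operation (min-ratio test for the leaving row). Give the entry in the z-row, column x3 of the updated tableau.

Ratio test on column x2 — row 1: 14/5 = 14/5; row 2: 13/1 = 13. Minimum is 14/5 at row 1 (s1 leaves); pivot element 5.
Divide row 1 by 5; eliminate column x2 from the other rows.
z-row update in column x3: -5 − (-8)·(2/5) = -9/5.

-9/5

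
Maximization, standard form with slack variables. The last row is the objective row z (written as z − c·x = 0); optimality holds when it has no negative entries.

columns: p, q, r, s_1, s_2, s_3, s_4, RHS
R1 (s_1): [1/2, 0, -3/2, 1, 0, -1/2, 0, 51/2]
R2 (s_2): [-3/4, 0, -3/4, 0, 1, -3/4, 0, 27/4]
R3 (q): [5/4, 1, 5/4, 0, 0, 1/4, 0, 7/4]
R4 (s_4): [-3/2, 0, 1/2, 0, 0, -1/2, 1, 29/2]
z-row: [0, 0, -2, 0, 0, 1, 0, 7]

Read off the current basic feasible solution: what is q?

q is basic (row 3); its value is the RHS of that row, 7/4.

7/4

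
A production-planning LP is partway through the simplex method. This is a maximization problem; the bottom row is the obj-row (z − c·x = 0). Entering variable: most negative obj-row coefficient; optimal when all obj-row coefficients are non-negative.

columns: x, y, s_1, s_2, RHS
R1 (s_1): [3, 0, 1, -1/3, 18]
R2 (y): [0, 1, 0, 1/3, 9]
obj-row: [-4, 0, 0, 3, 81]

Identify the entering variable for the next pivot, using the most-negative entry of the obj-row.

Negative obj-row entries: x: -4.
The most negative is -4 in column x, so x enters.

x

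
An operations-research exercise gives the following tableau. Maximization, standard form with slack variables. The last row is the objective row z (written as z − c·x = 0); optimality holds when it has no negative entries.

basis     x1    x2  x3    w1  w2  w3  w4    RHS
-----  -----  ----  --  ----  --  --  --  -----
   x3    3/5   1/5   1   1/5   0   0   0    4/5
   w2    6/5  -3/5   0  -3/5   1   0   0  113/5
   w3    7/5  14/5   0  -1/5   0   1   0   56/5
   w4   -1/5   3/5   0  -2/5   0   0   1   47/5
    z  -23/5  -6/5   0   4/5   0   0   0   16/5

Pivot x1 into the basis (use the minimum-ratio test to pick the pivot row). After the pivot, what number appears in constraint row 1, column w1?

Ratio test on column x1 — row 1: (4/5)/(3/5) = 4/3; row 2: (113/5)/(6/5) = 113/6; row 3: (56/5)/(7/5) = 8; row 4: entry -1/5 ≤ 0. Minimum is 4/3 at row 1 (x3 leaves); pivot element 3/5.
Divide row 1 by 3/5; eliminate column x1 from the other rows.
In the new row 1, the w1 entry is the old entry divided by the pivot: (1/5)/(3/5) = 1/3.

1/3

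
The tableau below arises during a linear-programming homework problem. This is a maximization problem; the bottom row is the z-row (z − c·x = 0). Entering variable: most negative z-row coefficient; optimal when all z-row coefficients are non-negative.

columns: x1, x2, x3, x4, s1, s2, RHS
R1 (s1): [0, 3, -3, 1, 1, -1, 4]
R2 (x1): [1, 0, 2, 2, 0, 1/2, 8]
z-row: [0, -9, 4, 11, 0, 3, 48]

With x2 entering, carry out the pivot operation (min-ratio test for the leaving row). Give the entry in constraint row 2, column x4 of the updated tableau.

Ratio test on column x2 — row 1: 4/3 = 4/3; row 2: entry 0 ≤ 0. Minimum is 4/3 at row 1 (s1 leaves); pivot element 3.
Divide row 1 by 3; eliminate column x2 from the other rows.
Row 2 update in column x4: 2 − 0·(1/3) = 2.

2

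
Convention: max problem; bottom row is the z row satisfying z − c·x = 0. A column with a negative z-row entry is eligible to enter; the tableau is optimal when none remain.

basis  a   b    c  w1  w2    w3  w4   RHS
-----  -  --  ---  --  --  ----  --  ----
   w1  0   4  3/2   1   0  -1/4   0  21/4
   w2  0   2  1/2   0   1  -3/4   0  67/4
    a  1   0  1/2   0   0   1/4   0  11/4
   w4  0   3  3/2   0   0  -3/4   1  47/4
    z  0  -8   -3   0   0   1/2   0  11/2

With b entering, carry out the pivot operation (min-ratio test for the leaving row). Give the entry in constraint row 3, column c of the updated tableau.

Ratio test on column b — row 1: (21/4)/4 = 21/16; row 2: (67/4)/2 = 67/8; row 3: entry 0 ≤ 0; row 4: (47/4)/3 = 47/12. Minimum is 21/16 at row 1 (w1 leaves); pivot element 4.
Divide row 1 by 4; eliminate column b from the other rows.
Row 3 update in column c: 1/2 − 0·(3/8) = 1/2.

1/2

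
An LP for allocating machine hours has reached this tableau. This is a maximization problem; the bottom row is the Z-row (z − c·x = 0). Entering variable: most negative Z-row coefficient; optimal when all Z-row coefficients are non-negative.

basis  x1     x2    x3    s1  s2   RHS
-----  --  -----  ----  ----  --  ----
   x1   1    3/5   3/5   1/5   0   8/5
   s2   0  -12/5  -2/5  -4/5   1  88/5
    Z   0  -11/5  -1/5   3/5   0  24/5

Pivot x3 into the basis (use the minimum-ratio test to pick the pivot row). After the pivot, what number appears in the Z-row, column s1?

2/3

Ratio test on column x3 — row 1: (8/5)/(3/5) = 8/3; row 2: entry -2/5 ≤ 0. Minimum is 8/3 at row 1 (x1 leaves); pivot element 3/5.
Divide row 1 by 3/5; eliminate column x3 from the other rows.
Z-row update in column s1: 3/5 − (-1/5)·(1/3) = 2/3.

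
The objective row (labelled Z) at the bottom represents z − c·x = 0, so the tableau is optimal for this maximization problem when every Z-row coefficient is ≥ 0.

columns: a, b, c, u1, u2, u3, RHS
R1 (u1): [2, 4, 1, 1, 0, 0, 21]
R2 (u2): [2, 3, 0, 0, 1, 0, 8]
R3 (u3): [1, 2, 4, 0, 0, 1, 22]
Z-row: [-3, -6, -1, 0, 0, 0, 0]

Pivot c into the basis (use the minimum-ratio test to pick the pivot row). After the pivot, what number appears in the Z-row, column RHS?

11/2

Ratio test on column c — row 1: 21/1 = 21; row 2: entry 0 ≤ 0; row 3: 22/4 = 11/2. Minimum is 11/2 at row 3 (u3 leaves); pivot element 4.
Divide row 3 by 4; eliminate column c from the other rows.
Z-row update in column RHS: 0 − (-1)·(11/2) = 11/2.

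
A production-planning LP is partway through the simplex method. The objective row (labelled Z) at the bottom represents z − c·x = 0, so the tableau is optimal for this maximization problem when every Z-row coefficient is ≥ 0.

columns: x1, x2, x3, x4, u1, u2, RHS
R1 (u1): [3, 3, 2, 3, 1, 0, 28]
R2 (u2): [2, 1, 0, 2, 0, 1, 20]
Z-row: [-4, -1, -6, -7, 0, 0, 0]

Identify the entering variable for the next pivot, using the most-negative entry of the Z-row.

Negative Z-row entries: x1: -4, x2: -1, x3: -6, x4: -7.
The most negative is -7 in column x4, so x4 enters.

x4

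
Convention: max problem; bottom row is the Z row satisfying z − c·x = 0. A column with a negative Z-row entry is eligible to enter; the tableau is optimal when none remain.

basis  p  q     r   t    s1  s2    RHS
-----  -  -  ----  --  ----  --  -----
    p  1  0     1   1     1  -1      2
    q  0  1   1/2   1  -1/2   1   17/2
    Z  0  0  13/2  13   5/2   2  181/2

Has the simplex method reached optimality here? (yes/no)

Every Z-row coefficient is ≥ 0, so the tableau is optimal.

yes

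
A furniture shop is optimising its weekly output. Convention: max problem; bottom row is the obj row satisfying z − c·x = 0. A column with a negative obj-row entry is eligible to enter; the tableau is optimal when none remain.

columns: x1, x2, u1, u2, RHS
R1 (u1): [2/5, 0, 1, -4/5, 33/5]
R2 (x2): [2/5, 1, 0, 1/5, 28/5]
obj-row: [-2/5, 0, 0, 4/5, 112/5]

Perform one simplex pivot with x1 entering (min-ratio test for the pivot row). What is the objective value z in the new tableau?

28

Ratio test on column x1 — row 1: (33/5)/(2/5) = 33/2; row 2: (28/5)/(2/5) = 14. Minimum is 14 at row 2 (x2 leaves); pivot element 2/5.
Pivot on row 2; the obj-row RHS becomes 112/5 − (-2/5)·14 = 28.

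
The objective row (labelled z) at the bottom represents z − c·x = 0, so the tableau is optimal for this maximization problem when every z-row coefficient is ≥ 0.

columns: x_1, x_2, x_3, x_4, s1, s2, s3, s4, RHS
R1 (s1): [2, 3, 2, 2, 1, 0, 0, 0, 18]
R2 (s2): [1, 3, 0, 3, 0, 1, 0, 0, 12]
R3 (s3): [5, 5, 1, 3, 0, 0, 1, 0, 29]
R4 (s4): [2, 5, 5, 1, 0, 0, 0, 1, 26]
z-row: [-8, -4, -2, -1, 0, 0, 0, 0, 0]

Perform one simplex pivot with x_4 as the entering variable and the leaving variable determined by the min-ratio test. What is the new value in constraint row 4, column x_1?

Ratio test on column x_4 — row 1: 18/2 = 9; row 2: 12/3 = 4; row 3: 29/3 = 29/3; row 4: 26/1 = 26. Minimum is 4 at row 2 (s2 leaves); pivot element 3.
Divide row 2 by 3; eliminate column x_4 from the other rows.
Row 4 update in column x_1: 2 − 1·(1/3) = 5/3.

5/3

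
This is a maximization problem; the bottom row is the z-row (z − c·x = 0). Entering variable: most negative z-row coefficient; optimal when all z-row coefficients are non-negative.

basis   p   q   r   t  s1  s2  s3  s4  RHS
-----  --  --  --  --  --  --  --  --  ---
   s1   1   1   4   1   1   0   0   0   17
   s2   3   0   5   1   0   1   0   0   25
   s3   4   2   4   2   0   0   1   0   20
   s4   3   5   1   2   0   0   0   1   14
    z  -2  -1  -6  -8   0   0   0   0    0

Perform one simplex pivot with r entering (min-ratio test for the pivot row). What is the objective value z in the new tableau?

Ratio test on column r — row 1: 17/4 = 17/4; row 2: 25/5 = 5; row 3: 20/4 = 5; row 4: 14/1 = 14. Minimum is 17/4 at row 1 (s1 leaves); pivot element 4.
Pivot on row 1; the z-row RHS becomes 0 − (-6)·(17/4) = 51/2.

51/2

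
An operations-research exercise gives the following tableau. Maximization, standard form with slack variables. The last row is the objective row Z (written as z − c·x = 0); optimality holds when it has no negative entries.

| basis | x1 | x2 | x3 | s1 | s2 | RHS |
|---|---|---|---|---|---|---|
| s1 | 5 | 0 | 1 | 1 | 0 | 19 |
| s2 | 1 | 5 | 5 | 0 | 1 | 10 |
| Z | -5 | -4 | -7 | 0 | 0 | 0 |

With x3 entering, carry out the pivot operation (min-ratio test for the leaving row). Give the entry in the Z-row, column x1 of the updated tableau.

-18/5

Ratio test on column x3 — row 1: 19/1 = 19; row 2: 10/5 = 2. Minimum is 2 at row 2 (s2 leaves); pivot element 5.
Divide row 2 by 5; eliminate column x3 from the other rows.
Z-row update in column x1: -5 − (-7)·(1/5) = -18/5.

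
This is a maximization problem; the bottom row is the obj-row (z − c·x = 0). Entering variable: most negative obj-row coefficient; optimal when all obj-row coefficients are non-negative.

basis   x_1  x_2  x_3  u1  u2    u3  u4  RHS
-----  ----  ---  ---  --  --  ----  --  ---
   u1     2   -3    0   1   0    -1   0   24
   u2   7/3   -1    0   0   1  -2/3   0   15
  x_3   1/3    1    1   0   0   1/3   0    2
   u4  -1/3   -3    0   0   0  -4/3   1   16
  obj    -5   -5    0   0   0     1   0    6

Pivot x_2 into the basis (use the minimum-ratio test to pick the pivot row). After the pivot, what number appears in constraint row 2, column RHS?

Ratio test on column x_2 — row 1: entry -3 ≤ 0; row 2: entry -1 ≤ 0; row 3: 2/1 = 2; row 4: entry -3 ≤ 0. Minimum is 2 at row 3 (x_3 leaves); pivot element 1.
Divide row 3 by 1; eliminate column x_2 from the other rows.
Row 2 update in column RHS: 15 − (-1)·2 = 17.

17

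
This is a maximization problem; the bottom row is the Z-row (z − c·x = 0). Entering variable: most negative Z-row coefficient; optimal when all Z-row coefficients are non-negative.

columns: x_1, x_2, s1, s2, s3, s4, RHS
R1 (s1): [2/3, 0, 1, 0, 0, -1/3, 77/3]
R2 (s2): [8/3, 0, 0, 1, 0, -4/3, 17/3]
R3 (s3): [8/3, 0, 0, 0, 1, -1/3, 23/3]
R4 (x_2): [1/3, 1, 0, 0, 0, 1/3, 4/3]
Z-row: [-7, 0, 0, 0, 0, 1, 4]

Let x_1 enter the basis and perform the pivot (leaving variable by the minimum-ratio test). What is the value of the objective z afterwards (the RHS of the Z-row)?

Ratio test on column x_1 — row 1: (77/3)/(2/3) = 77/2; row 2: (17/3)/(8/3) = 17/8; row 3: (23/3)/(8/3) = 23/8; row 4: (4/3)/(1/3) = 4. Minimum is 17/8 at row 2 (s2 leaves); pivot element 8/3.
Pivot on row 2; the Z-row RHS becomes 4 − (-7)·(17/8) = 151/8.

151/8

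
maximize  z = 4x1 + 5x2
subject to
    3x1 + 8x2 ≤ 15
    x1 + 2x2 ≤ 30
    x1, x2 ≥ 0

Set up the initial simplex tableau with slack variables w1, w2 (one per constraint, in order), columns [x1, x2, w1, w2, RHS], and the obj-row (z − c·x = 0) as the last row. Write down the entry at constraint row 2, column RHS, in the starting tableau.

30

The RHS of constraint 2 is b_2 = 30.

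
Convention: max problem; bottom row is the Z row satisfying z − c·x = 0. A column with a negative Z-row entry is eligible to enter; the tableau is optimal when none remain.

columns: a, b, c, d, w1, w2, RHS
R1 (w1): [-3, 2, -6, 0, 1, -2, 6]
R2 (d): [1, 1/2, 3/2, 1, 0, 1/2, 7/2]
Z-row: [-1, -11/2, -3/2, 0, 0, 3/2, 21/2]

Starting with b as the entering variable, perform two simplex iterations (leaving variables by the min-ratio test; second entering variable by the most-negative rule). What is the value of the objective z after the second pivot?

39

Ratio test on column b — row 1: 6/2 = 3; row 2: (7/2)/(1/2) = 7. Minimum is 3 at row 1 (w1 leaves); pivot element 2.
Pivot on row 1; the Z-row RHS becomes 21/2 − (-11/2)·3 = 27.
Next entering variable (most negative Z-row entry -18): c.
Ratio test on column c — row 1: entry -3 ≤ 0; row 2: 2/3 = 2/3. Minimum is 2/3 at row 2 (d leaves); pivot element 3.
After the second pivot the Z-row RHS is 27 − (-18)·(2/3) = 39.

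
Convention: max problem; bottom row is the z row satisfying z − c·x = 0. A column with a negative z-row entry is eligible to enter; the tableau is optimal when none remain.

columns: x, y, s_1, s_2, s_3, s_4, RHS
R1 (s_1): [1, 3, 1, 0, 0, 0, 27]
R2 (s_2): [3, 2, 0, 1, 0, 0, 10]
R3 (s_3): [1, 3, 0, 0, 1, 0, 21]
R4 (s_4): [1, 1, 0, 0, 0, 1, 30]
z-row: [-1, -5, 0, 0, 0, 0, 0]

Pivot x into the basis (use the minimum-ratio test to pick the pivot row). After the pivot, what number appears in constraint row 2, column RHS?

10/3

Ratio test on column x — row 1: 27/1 = 27; row 2: 10/3 = 10/3; row 3: 21/1 = 21; row 4: 30/1 = 30. Minimum is 10/3 at row 2 (s_2 leaves); pivot element 3.
Divide row 2 by 3; eliminate column x from the other rows.
In the new row 2, the RHS entry is the old entry divided by the pivot: 10/3 = 10/3.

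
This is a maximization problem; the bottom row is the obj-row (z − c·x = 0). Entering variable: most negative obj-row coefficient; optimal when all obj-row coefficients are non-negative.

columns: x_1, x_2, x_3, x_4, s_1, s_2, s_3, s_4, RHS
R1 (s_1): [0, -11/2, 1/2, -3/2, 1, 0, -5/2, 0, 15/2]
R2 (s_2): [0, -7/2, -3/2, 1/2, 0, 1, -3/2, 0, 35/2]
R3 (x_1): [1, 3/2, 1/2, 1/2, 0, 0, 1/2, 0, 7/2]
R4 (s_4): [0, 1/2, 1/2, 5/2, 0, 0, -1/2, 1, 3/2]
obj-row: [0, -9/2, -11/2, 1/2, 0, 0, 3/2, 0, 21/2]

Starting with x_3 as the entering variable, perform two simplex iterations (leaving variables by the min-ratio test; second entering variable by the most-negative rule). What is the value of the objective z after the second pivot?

Ratio test on column x_3 — row 1: (15/2)/(1/2) = 15; row 2: entry -3/2 ≤ 0; row 3: (7/2)/(1/2) = 7; row 4: (3/2)/(1/2) = 3. Minimum is 3 at row 4 (s_4 leaves); pivot element 1/2.
Pivot on row 4; the obj-row RHS becomes 21/2 − (-11/2)·3 = 27.
Next entering variable (most negative obj-row entry -4): s_3.
Ratio test on column s_3 — row 1: entry -2 ≤ 0; row 2: entry -3 ≤ 0; row 3: 2/1 = 2; row 4: entry -1 ≤ 0. Minimum is 2 at row 3 (x_1 leaves); pivot element 1.
After the second pivot the obj-row RHS is 27 − (-4)·2 = 35.

35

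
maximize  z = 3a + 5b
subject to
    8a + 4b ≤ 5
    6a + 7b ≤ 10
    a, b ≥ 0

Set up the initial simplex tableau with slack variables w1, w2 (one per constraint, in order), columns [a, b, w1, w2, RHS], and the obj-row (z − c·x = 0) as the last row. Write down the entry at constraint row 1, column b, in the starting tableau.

4

Constraint 1 has coefficient 4 on b.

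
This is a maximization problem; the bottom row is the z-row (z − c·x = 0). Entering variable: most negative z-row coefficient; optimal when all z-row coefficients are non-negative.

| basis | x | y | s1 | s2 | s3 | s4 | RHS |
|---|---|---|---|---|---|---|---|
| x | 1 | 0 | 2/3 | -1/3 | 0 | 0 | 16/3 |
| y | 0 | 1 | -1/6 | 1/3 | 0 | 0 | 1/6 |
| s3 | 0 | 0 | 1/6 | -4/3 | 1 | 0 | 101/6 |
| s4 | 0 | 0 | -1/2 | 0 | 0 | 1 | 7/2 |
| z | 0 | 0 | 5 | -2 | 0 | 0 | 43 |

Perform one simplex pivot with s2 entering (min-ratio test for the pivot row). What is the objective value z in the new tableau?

Ratio test on column s2 — row 1: entry -1/3 ≤ 0; row 2: (1/6)/(1/3) = 1/2; row 3: entry -4/3 ≤ 0; row 4: entry 0 ≤ 0. Minimum is 1/2 at row 2 (y leaves); pivot element 1/3.
Pivot on row 2; the z-row RHS becomes 43 − (-2)·(1/2) = 44.

44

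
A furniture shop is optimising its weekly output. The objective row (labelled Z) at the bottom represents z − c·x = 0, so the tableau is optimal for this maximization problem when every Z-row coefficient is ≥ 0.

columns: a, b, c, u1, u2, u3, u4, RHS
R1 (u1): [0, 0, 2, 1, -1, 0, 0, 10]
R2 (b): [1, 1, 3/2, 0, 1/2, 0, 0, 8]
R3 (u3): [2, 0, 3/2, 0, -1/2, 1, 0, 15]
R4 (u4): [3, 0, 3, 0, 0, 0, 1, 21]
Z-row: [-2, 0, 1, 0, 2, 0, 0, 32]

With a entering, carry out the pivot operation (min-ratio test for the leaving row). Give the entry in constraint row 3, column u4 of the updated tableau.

Ratio test on column a — row 1: entry 0 ≤ 0; row 2: 8/1 = 8; row 3: 15/2 = 15/2; row 4: 21/3 = 7. Minimum is 7 at row 4 (u4 leaves); pivot element 3.
Divide row 4 by 3; eliminate column a from the other rows.
Row 3 update in column u4: 0 − 2·(1/3) = -2/3.

-2/3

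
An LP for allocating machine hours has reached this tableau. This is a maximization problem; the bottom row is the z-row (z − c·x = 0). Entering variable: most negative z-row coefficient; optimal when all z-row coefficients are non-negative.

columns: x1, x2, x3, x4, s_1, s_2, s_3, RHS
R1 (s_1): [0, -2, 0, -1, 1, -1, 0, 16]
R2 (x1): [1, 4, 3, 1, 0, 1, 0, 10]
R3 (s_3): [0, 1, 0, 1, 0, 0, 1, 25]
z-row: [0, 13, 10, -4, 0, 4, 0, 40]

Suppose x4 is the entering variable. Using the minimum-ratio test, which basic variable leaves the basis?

Column x4 entries and ratios — s_1: -1 ≤ 0, skip; x1: 10/1 = 10; s_3: 25/1 = 25.
Smallest ratio is 10 in the row of x1, so x1 leaves.

x1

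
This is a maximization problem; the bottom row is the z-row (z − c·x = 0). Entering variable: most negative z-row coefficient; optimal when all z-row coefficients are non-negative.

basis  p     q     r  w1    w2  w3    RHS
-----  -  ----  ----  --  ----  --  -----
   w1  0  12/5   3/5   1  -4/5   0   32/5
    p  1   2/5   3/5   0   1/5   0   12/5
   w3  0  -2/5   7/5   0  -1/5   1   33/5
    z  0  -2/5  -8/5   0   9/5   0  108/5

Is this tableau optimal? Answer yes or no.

The z-row has a negative entry -8/5 in column r, so it is not optimal.

no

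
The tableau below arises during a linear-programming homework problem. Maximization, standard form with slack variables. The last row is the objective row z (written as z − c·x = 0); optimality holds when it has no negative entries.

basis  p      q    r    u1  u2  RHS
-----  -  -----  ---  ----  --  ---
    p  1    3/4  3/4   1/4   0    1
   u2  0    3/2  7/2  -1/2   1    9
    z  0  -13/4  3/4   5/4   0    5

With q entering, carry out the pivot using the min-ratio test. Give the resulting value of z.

Ratio test on column q — row 1: 1/(3/4) = 4/3; row 2: 9/(3/2) = 6. Minimum is 4/3 at row 1 (p leaves); pivot element 3/4.
Pivot on row 1; the z-row RHS becomes 5 − (-13/4)·(4/3) = 28/3.

28/3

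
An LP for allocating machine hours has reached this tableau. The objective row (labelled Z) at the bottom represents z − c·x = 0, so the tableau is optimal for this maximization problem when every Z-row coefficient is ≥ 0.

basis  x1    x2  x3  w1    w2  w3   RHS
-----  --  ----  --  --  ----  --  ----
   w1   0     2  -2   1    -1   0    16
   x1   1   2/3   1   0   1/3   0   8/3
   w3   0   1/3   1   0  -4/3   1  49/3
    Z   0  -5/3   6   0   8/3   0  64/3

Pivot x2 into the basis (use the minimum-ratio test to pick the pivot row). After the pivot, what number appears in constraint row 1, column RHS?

8

Ratio test on column x2 — row 1: 16/2 = 8; row 2: (8/3)/(2/3) = 4; row 3: (49/3)/(1/3) = 49. Minimum is 4 at row 2 (x1 leaves); pivot element 2/3.
Divide row 2 by 2/3; eliminate column x2 from the other rows.
Row 1 update in column RHS: 16 − 2·4 = 8.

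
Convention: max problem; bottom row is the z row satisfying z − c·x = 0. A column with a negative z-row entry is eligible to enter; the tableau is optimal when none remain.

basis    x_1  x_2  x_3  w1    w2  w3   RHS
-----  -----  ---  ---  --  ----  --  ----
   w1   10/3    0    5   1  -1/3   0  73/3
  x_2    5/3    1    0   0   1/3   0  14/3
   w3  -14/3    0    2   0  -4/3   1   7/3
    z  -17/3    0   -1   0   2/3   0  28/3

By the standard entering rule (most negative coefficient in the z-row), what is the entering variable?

x_1

Negative z-row entries: x_1: -17/3, x_3: -1.
The most negative is -17/3 in column x_1, so x_1 enters.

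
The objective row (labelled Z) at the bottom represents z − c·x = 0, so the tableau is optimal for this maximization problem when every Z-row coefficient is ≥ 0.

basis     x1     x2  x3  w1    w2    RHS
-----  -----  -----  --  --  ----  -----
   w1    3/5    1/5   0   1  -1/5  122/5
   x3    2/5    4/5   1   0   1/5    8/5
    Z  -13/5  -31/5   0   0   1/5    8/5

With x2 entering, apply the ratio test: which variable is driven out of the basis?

x3

Column x2 entries and ratios — w1: (122/5)/(1/5) = 122; x3: (8/5)/(4/5) = 2.
Smallest ratio is 2 in the row of x3, so x3 leaves.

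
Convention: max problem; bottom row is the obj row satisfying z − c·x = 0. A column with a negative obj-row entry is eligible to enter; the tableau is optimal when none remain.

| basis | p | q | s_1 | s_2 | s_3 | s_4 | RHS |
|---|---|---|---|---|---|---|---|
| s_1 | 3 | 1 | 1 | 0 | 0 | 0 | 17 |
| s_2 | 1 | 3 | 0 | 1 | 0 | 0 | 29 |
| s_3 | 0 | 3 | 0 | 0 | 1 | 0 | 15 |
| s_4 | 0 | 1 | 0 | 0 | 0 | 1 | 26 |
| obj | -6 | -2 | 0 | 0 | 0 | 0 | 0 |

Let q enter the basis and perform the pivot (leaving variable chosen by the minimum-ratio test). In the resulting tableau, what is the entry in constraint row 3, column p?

Ratio test on column q — row 1: 17/1 = 17; row 2: 29/3 = 29/3; row 3: 15/3 = 5; row 4: 26/1 = 26. Minimum is 5 at row 3 (s_3 leaves); pivot element 3.
Divide row 3 by 3; eliminate column q from the other rows.
In the new row 3, the p entry is the old entry divided by the pivot: 0/3 = 0.

0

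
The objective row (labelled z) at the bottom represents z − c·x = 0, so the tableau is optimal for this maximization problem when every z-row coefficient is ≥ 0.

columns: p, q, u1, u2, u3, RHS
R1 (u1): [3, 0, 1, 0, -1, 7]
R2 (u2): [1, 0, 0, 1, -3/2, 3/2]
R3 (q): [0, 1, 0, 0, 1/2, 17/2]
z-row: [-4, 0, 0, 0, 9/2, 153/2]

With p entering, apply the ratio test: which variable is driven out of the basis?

Column p entries and ratios — u1: 7/3 = 7/3; u2: (3/2)/1 = 3/2; q: 0 ≤ 0, skip.
Smallest ratio is 3/2 in the row of u2, so u2 leaves.

u2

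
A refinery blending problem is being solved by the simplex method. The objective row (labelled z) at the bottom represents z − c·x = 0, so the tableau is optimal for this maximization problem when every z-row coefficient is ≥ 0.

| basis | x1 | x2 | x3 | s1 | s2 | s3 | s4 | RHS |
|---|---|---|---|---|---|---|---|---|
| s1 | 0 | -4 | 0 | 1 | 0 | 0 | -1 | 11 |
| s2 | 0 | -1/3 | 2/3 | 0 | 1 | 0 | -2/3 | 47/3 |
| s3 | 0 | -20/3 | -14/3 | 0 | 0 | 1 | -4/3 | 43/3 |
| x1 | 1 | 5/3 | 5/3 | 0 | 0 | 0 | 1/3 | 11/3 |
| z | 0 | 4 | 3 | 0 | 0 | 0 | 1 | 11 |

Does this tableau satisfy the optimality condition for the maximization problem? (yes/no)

Every z-row coefficient is ≥ 0, so the tableau is optimal.

yes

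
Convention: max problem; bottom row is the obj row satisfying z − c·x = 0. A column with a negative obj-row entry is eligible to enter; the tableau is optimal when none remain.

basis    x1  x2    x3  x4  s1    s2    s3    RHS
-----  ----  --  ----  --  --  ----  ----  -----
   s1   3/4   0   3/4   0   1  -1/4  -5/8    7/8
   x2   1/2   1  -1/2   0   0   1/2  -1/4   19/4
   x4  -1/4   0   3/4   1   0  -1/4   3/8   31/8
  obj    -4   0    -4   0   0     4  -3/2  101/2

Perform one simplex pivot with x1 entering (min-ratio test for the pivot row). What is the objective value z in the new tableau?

Ratio test on column x1 — row 1: (7/8)/(3/4) = 7/6; row 2: (19/4)/(1/2) = 19/2; row 3: entry -1/4 ≤ 0. Minimum is 7/6 at row 1 (s1 leaves); pivot element 3/4.
Pivot on row 1; the obj-row RHS becomes 101/2 − (-4)·(7/6) = 331/6.

331/6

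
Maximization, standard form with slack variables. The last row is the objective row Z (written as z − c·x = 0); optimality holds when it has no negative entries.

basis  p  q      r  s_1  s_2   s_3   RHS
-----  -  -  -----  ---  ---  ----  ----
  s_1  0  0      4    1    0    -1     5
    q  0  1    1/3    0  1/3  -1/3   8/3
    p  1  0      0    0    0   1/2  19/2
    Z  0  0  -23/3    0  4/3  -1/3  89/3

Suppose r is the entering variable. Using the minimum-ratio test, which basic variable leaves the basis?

Column r entries and ratios — s_1: 5/4 = 5/4; q: (8/3)/(1/3) = 8; p: 0 ≤ 0, skip.
Smallest ratio is 5/4 in the row of s_1, so s_1 leaves.

s_1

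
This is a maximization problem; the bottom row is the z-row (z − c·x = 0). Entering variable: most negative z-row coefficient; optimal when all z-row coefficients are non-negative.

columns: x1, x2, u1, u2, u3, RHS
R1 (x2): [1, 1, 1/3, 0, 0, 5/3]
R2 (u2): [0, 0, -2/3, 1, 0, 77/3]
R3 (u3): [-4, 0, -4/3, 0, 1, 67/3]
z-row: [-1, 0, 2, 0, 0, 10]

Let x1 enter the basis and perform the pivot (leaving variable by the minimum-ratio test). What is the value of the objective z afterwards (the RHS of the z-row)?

Ratio test on column x1 — row 1: (5/3)/1 = 5/3; row 2: entry 0 ≤ 0; row 3: entry -4 ≤ 0. Minimum is 5/3 at row 1 (x2 leaves); pivot element 1.
Pivot on row 1; the z-row RHS becomes 10 − (-1)·(5/3) = 35/3.

35/3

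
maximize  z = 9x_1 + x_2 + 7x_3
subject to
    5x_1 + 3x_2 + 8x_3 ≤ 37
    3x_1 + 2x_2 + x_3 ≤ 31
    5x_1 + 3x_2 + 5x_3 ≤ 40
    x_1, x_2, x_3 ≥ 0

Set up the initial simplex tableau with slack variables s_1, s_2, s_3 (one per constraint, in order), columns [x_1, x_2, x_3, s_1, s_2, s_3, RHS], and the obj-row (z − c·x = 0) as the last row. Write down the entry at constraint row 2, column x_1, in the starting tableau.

Constraint 2 has coefficient 3 on x_1.

3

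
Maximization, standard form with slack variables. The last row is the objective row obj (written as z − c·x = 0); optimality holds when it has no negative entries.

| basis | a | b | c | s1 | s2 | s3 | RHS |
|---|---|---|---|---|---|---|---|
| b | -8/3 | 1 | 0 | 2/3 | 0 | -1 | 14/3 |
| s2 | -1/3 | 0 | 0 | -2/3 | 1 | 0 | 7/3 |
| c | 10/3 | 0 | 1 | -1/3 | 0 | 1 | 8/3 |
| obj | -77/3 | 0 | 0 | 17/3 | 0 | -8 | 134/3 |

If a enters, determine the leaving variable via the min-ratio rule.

Column a entries and ratios — b: -8/3 ≤ 0, skip; s2: -1/3 ≤ 0, skip; c: (8/3)/(10/3) = 4/5.
Smallest ratio is 4/5 in the row of c, so c leaves.

c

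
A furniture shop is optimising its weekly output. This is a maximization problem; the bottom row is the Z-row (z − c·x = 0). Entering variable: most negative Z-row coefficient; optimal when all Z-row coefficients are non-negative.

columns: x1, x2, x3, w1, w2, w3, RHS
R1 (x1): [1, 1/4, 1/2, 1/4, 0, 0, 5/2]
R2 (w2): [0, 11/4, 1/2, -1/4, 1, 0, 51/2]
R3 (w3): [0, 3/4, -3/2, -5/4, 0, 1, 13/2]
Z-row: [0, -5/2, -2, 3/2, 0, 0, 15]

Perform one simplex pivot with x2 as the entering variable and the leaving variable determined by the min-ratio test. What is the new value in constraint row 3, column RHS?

26/3

Ratio test on column x2 — row 1: (5/2)/(1/4) = 10; row 2: (51/2)/(11/4) = 102/11; row 3: (13/2)/(3/4) = 26/3. Minimum is 26/3 at row 3 (w3 leaves); pivot element 3/4.
Divide row 3 by 3/4; eliminate column x2 from the other rows.
In the new row 3, the RHS entry is the old entry divided by the pivot: (13/2)/(3/4) = 26/3.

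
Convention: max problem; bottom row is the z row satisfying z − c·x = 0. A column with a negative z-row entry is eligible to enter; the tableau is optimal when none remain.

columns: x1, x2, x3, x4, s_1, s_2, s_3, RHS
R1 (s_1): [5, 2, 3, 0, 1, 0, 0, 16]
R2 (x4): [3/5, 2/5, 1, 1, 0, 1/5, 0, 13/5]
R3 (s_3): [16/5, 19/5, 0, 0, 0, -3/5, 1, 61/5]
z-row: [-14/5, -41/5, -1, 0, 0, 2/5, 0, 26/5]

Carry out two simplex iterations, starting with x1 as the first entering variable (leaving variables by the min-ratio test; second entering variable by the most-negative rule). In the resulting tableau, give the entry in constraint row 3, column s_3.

25/63

Ratio test on column x1 — row 1: 16/5 = 16/5; row 2: (13/5)/(3/5) = 13/3; row 3: (61/5)/(16/5) = 61/16. Minimum is 16/5 at row 1 (s_1 leaves); pivot element 5.
Divide row 1 by 5; eliminate column x1 from the other rows.
Second iteration: most negative z-row entry is -177/25 in column x2, so x2 enters.
Ratio test on column x2 — row 1: (16/5)/(2/5) = 8; row 2: (17/25)/(4/25) = 17/4; row 3: (49/25)/(63/25) = 7/9. Minimum is 7/9 at row 3 (s_3 leaves); pivot element 63/25.
Divide row 3 by 63/25; eliminate column x2 from the other rows.
After both pivots, the entry at constraint row 3, column s_3 is 25/63.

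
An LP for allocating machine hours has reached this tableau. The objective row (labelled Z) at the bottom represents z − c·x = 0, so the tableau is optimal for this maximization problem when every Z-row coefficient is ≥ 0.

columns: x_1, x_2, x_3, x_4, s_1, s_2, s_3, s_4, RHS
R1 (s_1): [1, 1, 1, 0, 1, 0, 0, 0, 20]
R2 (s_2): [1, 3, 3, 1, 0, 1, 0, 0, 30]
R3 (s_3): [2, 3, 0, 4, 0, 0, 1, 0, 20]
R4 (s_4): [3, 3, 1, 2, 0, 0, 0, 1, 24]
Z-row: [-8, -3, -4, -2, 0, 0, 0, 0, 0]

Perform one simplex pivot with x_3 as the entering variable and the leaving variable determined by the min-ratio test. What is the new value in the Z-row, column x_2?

1

Ratio test on column x_3 — row 1: 20/1 = 20; row 2: 30/3 = 10; row 3: entry 0 ≤ 0; row 4: 24/1 = 24. Minimum is 10 at row 2 (s_2 leaves); pivot element 3.
Divide row 2 by 3; eliminate column x_3 from the other rows.
Z-row update in column x_2: -3 − (-4)·1 = 1.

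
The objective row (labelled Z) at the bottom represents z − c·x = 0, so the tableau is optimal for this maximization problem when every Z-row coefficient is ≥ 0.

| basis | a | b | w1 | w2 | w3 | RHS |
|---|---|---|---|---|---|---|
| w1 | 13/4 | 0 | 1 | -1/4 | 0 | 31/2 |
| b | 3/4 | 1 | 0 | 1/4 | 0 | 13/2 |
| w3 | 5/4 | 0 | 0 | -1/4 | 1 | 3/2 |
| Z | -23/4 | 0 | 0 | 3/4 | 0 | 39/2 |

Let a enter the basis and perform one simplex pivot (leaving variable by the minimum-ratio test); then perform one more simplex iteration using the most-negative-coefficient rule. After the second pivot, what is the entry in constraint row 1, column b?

-1

Ratio test on column a — row 1: (31/2)/(13/4) = 62/13; row 2: (13/2)/(3/4) = 26/3; row 3: (3/2)/(5/4) = 6/5. Minimum is 6/5 at row 3 (w3 leaves); pivot element 5/4.
Divide row 3 by 5/4; eliminate column a from the other rows.
Second iteration: most negative Z-row entry is -2/5 in column w2, so w2 enters.
Ratio test on column w2 — row 1: (58/5)/(2/5) = 29; row 2: (28/5)/(2/5) = 14; row 3: entry -1/5 ≤ 0. Minimum is 14 at row 2 (b leaves); pivot element 2/5.
Divide row 2 by 2/5; eliminate column w2 from the other rows.
After both pivots, the entry at constraint row 1, column b is -1.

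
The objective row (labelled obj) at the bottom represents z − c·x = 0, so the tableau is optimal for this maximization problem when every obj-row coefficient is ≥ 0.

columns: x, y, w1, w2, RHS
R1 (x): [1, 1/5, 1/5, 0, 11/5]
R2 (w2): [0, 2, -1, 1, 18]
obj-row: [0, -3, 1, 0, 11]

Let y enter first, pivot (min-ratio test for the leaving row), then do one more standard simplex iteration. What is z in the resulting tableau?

116/3

Ratio test on column y — row 1: (11/5)/(1/5) = 11; row 2: 18/2 = 9. Minimum is 9 at row 2 (w2 leaves); pivot element 2.
Pivot on row 2; the obj-row RHS becomes 11 − (-3)·9 = 38.
Next entering variable (most negative obj-row entry -1/2): w1.
Ratio test on column w1 — row 1: (2/5)/(3/10) = 4/3; row 2: entry -1/2 ≤ 0. Minimum is 4/3 at row 1 (x leaves); pivot element 3/10.
After the second pivot the obj-row RHS is 38 − (-1/2)·(4/3) = 116/3.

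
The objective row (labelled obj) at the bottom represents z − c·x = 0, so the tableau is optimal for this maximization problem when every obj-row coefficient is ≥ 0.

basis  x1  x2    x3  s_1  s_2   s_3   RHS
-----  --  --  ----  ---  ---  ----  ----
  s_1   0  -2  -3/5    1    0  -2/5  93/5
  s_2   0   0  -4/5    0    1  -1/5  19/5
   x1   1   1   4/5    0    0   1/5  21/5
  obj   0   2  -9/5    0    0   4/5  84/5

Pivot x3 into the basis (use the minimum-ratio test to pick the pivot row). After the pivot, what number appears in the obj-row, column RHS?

Ratio test on column x3 — row 1: entry -3/5 ≤ 0; row 2: entry -4/5 ≤ 0; row 3: (21/5)/(4/5) = 21/4. Minimum is 21/4 at row 3 (x1 leaves); pivot element 4/5.
Divide row 3 by 4/5; eliminate column x3 from the other rows.
obj-row update in column RHS: 84/5 − (-9/5)·(21/4) = 105/4.

105/4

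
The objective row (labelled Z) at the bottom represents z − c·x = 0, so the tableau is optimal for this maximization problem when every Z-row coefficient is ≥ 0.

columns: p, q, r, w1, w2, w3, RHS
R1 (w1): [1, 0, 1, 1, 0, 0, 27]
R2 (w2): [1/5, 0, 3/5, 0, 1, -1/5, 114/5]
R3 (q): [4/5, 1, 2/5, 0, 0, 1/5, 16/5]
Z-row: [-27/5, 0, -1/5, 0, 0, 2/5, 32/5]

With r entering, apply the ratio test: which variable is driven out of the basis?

Column r entries and ratios — w1: 27/1 = 27; w2: (114/5)/(3/5) = 38; q: (16/5)/(2/5) = 8.
Smallest ratio is 8 in the row of q, so q leaves.

q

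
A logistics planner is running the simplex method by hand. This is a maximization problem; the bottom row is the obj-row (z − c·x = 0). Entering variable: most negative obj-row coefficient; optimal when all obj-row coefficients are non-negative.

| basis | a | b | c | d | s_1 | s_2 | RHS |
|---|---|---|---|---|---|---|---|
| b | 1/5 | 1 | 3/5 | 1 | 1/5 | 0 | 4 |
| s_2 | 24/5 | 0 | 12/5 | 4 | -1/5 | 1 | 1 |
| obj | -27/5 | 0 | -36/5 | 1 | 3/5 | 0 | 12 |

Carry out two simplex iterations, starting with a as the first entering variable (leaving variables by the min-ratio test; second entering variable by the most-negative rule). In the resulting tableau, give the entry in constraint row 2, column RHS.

Ratio test on column a — row 1: 4/(1/5) = 20; row 2: 1/(24/5) = 5/24. Minimum is 5/24 at row 2 (s_2 leaves); pivot element 24/5.
Divide row 2 by 24/5; eliminate column a from the other rows.
Second iteration: most negative obj-row entry is -9/2 in column c, so c enters.
Ratio test on column c — row 1: (95/24)/(1/2) = 95/12; row 2: (5/24)/(1/2) = 5/12. Minimum is 5/12 at row 2 (a leaves); pivot element 1/2.
Divide row 2 by 1/2; eliminate column c from the other rows.
After both pivots, the entry at constraint row 2, column RHS is 5/12.

5/12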